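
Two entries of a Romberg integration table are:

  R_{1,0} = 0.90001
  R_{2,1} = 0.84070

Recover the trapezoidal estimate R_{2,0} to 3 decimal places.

From R_{2,1} = (4·R_{2,0} − R_{1,0})/3, solve for R_{2,0}:
4·R_{2,0} = 3·0.84070 + 0.90001 = 3.42211
R_{2,0} = 0.85553

0.856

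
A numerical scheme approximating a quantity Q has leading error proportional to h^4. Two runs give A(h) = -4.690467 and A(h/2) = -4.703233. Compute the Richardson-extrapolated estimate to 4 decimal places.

-4.7041

The leading error scales as h^4; refining by a factor of 2 reduces it by 2^4 = 16.
Extrapolated value = (16·A(h/2) − A(h)) / (16 − 1)
= (16·(-4.703233) − (-4.690467)) / 15
= -70.561261 / 15 = -4.704084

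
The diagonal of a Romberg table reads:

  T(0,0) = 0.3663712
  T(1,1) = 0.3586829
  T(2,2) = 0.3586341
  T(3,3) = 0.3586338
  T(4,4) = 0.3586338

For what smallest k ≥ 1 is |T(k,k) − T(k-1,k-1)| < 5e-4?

k = 2

|T(1,1) − T(0,0)| = 0.0076883 ≥ 5e-4
|T(2,2) − T(1,1)| = 0.0000488 < 5e-4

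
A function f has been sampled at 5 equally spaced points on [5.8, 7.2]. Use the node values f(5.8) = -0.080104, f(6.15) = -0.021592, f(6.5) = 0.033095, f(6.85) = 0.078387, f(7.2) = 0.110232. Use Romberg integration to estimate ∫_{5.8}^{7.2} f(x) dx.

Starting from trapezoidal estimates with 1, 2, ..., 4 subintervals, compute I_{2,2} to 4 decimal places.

0.0377

I_{0,0} (trapezoid, 1 panel, h=1.4000): 0.021090
I_{1,0} (trapezoid, 2 panels, h=0.7000): 0.033711
I_{2,0} (trapezoid, 4 panels, h=0.3500): 0.036734
I_{1,1} = 0.033711 + (0.033711 − 0.021090)/3 = 0.037918
I_{2,1} = 0.036734 + (0.036734 − 0.033711)/3 = 0.037742
I_{2,2} = 0.037742 + (0.037742 − 0.037918)/15 = 0.037730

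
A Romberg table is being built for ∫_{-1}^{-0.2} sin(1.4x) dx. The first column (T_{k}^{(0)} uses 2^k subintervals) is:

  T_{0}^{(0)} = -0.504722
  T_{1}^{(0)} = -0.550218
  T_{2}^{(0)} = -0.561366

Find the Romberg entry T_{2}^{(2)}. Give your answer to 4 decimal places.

T_{1}^{(1)} = (4·(-0.550218) − (-0.504722)) / 3 = -0.565383
T_{2}^{(1)} = (4·(-0.561366) − (-0.550218)) / 3 = -0.565082
T_{2}^{(2)} = (16·(-0.565082) − (-0.565383)) / 15 = -0.565062
(Column j=1 coincides with Simpson's rule on the same nodes.)

-0.5651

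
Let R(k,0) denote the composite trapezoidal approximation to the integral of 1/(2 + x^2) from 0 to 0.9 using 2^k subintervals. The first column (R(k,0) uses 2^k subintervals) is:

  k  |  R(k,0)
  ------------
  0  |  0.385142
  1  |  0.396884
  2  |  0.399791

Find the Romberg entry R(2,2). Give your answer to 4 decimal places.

0.4008

Richardson extrapolation on the trapezoidal column (denominator 4−1=3):
R(1,1) = (4·0.396884 − 0.385142) / 3 = 0.400798
R(2,1) = (4·0.399791 − 0.396884) / 3 = 0.400760
R(2,2) = 0.400760 + (0.400760 − 0.400798)/15 = 0.400757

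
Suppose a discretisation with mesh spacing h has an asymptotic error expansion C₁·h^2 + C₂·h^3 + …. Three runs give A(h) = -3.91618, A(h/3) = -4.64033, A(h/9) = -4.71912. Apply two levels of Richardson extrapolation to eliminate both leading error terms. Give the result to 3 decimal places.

-4.729

First eliminate the h^2 term (factor 3^2 = 9):
  B₁ = (9·(-4.64033) − (-3.91618))/8 = -4.73085
  B₂ = (9·(-4.71912) − (-4.64033))/8 = -4.72897
Then eliminate the h^3 term (factor 3^3 = 27):
  (27·(-4.72897) − (-4.73085))/26 = -4.72890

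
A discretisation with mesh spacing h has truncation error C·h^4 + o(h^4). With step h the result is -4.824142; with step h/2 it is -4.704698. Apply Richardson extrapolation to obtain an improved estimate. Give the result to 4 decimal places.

The leading error scales as h^4; refining by a factor of 2 reduces it by 2^4 = 16.
Extrapolated value = (16·A(h/2) − A(h)) / (16 − 1)
= (16·(-4.704698) − (-4.824142)) / 15
= -70.451026 / 15 = -4.696735

-4.6967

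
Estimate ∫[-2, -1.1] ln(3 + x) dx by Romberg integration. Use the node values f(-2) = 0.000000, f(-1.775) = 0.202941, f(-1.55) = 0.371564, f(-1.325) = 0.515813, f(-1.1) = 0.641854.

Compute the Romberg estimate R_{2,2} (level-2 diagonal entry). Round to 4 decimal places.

R_{0,0} (trapezoid, 1 panel, h=0.9000): 0.288834
R_{1,0} (trapezoid, 2 panels, h=0.4500): 0.311621
R_{2,0} (trapezoid, 4 panels, h=0.2250): 0.317530
R_{1,1} = 0.311621 + (0.311621 − 0.288834)/3 = 0.319217
R_{2,1} = 0.317530 + (0.317530 − 0.311621)/3 = 0.319500
R_{2,2} = 0.319500 + (0.319500 − 0.319217)/15 = 0.319519

0.3195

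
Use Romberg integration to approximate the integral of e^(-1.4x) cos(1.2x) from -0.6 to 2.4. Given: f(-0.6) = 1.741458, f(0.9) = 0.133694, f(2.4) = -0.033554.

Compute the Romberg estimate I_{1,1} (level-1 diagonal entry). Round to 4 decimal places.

I_{0,0} (trapezoid, 1 panel, h=3.0000): 2.561856
I_{1,0} (trapezoid, 2 panels, h=1.5000): 1.481469
I_{1,1} = 1.481469 + (1.481469 − 2.561856)/3 = 1.121340

1.1213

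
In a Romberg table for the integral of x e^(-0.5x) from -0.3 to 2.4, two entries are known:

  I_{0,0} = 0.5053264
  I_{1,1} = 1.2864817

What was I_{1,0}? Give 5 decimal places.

From I_{1,1} = (4·I_{1,0} − I_{0,0})/3, solve for I_{1,0}:
4·I_{1,0} = 3·1.2864817 + 0.5053264 = 4.3647715
I_{1,0} = 1.0911929

1.09119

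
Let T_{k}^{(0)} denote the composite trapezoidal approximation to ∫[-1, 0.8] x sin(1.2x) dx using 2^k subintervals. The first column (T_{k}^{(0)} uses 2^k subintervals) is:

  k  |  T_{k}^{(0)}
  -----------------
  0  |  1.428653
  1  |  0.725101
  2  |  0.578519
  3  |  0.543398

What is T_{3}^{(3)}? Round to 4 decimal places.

Richardson extrapolation on the trapezoidal column (denominator 4−1=3):
T_{1}^{(1)} = (4·0.725101 − 1.428653) / 3 = 0.490584
T_{2}^{(1)} = (4·0.578519 − 0.725101) / 3 = 0.529658
T_{3}^{(1)} = 0.543398 + (0.543398 − 0.578519)/3 = 0.531691
T_{2}^{(2)} = 0.529658 + (0.529658 − 0.490584)/15 = 0.532263
T_{3}^{(2)} = (16·0.531691 − 0.529658) / 15 = 0.531827
T_{3}^{(3)} = 0.531827 + (0.531827 − 0.532263)/63 = 0.531820

0.5318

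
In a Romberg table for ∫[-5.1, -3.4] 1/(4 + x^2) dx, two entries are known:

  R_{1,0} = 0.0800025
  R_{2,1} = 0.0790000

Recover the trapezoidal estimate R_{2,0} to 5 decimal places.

0.07925

From R_{2,1} = (4·R_{2,0} − R_{1,0})/3, solve for R_{2,0}:
4·R_{2,0} = 3·0.0790000 + 0.0800025 = 0.3170025
R_{2,0} = 0.0792506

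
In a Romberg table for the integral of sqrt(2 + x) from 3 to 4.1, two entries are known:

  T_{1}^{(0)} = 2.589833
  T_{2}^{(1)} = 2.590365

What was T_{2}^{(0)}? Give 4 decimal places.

2.5902

From T_{2}^{(1)} = (4·T_{2}^{(0)} − T_{1}^{(0)})/3, solve for T_{2}^{(0)}:
4·T_{2}^{(0)} = 3·2.590365 + 2.589833 = 10.360928
T_{2}^{(0)} = 2.590232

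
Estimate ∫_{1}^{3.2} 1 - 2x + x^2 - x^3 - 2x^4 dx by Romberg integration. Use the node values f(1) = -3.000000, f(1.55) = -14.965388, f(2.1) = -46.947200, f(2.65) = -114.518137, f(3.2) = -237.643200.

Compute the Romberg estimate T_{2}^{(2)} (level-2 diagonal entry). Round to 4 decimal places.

-156.2328

T_{0}^{(0)} (trapezoid, 1 panel, h=2.2000): -264.707520
T_{1}^{(0)} (trapezoid, 2 panels, h=1.1000): -183.995680
T_{2}^{(0)} (trapezoid, 4 panels, h=0.5500): -163.213779
T_{1}^{(1)} = -183.995680 + (-183.995680 − (-264.707520))/3 = -157.091733
T_{2}^{(1)} = -163.213779 + (-163.213779 − (-183.995680))/3 = -156.286479
T_{2}^{(2)} = -156.286479 + (-156.286479 − (-157.091733))/15 = -156.232795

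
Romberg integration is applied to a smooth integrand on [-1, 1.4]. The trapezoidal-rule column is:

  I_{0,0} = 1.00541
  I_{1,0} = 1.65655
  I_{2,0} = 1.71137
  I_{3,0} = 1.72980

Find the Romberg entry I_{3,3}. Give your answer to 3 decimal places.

Richardson extrapolation on the trapezoidal column (denominator 4−1=3):
I_{1,1} = (4·1.65655 − 1.00541) / 3 = 1.87360
I_{2,1} = 1.71137 + (1.71137 − 1.65655)/3 = 1.72964
I_{3,1} = 1.72980 + (1.72980 − 1.71137)/3 = 1.73594
I_{2,2} = 1.72964 + (1.72964 − 1.87360)/15 = 1.72004
I_{3,2} = (16·1.73594 − 1.72964) / 15 = 1.73636
I_{3,3} = 1.73636 + (1.73636 − 1.72004)/63 = 1.73662

1.737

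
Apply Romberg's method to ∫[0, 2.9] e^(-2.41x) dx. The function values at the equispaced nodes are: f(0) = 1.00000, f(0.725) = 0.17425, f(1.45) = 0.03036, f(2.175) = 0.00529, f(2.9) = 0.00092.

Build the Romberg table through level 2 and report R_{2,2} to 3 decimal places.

0.423

R_{0,0} (trapezoid, 1 panel, h=2.9000): 1.45133
R_{1,0} (trapezoid, 2 panels, h=1.4500): 0.76969
R_{2,0} (trapezoid, 4 panels, h=0.7250): 0.51501
R_{1,1} = 0.76969 + (0.76969 − 1.45133)/3 = 0.54248
R_{2,1} = 0.51501 + (0.51501 − 0.76969)/3 = 0.43012
R_{2,2} = 0.43012 + (0.43012 − 0.54248)/15 = 0.42263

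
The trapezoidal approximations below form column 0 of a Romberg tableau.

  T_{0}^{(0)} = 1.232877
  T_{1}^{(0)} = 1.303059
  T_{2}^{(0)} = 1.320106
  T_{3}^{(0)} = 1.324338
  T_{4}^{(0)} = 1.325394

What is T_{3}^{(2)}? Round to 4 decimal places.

Richardson extrapolation on the trapezoidal column (denominator 4−1=3):
T_{2}^{(1)} = 1.320106 + (1.320106 − 1.303059)/3 = 1.325788
T_{3}^{(1)} = (4·1.324338 − 1.320106) / 3 = 1.325749
T_{3}^{(2)} = 1.325749 + (1.325749 − 1.325788)/15 = 1.325746

1.3257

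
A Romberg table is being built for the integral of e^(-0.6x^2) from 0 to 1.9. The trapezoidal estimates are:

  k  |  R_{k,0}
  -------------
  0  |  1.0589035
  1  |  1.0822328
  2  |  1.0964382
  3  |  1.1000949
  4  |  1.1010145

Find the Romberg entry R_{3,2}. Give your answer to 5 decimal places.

R_{2,1} = 1.0964382 + (1.0964382 − 1.0822328)/3 = 1.1011733
R_{3,1} = (4·1.1000949 − 1.0964382) / 3 = 1.1013138
R_{3,2} = (16·1.1013138 − 1.1011733) / 15 = 1.1013232

1.10132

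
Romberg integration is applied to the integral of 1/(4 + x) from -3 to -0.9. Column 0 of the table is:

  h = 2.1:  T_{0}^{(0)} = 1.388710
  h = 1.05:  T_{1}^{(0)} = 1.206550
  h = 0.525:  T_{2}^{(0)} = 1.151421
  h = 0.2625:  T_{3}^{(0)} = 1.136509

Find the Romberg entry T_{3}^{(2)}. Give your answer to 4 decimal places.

Richardson extrapolation on the trapezoidal column (denominator 4−1=3):
T_{2}^{(1)} = 1.151421 + (1.151421 − 1.206550)/3 = 1.133045
T_{3}^{(1)} = (4·1.136509 − 1.151421) / 3 = 1.131538
T_{3}^{(2)} = (16·1.131538 − 1.133045) / 15 = 1.131438
(Column j=1 coincides with Simpson's rule on the same nodes.)

1.1314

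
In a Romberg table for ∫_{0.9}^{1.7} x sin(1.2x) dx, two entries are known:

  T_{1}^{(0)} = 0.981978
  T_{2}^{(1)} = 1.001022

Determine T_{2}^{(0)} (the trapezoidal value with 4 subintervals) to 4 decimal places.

From T_{2}^{(1)} = (4·T_{2}^{(0)} − T_{1}^{(0)})/3, solve for T_{2}^{(0)}:
4·T_{2}^{(0)} = 3·1.001022 + 0.981978 = 3.985044
T_{2}^{(0)} = 0.996261

0.9963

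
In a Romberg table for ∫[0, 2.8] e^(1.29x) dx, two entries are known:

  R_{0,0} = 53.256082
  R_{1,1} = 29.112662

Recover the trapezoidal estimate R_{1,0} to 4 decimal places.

35.1485

From R_{1,1} = (4·R_{1,0} − R_{0,0})/3, solve for R_{1,0}:
4·R_{1,0} = 3·29.112662 + 53.256082 = 140.594068
R_{1,0} = 35.148517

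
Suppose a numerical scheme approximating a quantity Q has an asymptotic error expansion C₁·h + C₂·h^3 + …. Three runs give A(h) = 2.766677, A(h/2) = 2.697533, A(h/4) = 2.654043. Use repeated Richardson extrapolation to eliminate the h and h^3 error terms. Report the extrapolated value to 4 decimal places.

2.6080

First eliminate the h term (factor 2^1 = 2):
  B₁ = (2·2.697533 − 2.766677)/1 = 2.628389
  B₂ = (2·2.654043 − 2.697533)/1 = 2.610553
Then eliminate the h^3 term (factor 2^3 = 8):
  (8·2.610553 − 2.628389)/7 = 2.608005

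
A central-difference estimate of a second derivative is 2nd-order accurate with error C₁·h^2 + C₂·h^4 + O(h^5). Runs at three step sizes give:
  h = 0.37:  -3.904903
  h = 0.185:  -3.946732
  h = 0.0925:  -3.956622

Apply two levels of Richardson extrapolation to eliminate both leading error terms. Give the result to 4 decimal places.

First eliminate the h^2 term (factor 2^2 = 4):
  B₁ = (4·(-3.946732) − (-3.904903))/3 = -3.960675
  B₂ = (4·(-3.956622) − (-3.946732))/3 = -3.959919
Then eliminate the h^4 term (factor 2^4 = 16):
  (16·(-3.959919) − (-3.960675))/15 = -3.959869

-3.9599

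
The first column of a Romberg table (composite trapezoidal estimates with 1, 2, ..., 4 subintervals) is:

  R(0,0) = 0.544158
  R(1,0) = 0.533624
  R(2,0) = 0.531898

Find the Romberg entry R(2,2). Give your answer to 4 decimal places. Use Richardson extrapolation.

0.5314

R(1,1) = (4·0.533624 − 0.544158) / 3 = 0.530113
R(2,1) = (4·0.531898 − 0.533624) / 3 = 0.531323
R(2,2) = (16·0.531323 − 0.530113) / 15 = 0.531404
(Column j=1 coincides with Simpson's rule on the same nodes.)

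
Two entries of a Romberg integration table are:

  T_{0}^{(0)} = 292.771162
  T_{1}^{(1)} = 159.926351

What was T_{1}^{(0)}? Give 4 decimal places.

From T_{1}^{(1)} = (4·T_{1}^{(0)} − T_{0}^{(0)})/3, solve for T_{1}^{(0)}:
4·T_{1}^{(0)} = 3·159.926351 + 292.771162 = 772.550215
T_{1}^{(0)} = 193.137554

193.1376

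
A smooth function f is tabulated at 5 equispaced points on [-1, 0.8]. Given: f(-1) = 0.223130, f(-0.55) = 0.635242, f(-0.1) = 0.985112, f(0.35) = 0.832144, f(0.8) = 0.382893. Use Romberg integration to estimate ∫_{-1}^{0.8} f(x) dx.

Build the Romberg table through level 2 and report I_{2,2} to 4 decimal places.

I_{0,0} (trapezoid, 1 panel, h=1.8000): 0.545421
I_{1,0} (trapezoid, 2 panels, h=0.9000): 1.159311
I_{2,0} (trapezoid, 4 panels, h=0.4500): 1.239979
I_{1,1} = 1.159311 + (1.159311 − 0.545421)/3 = 1.363941
I_{2,1} = 1.239979 + (1.239979 − 1.159311)/3 = 1.266868
I_{2,2} = 1.266868 + (1.266868 − 1.363941)/15 = 1.260396

1.2604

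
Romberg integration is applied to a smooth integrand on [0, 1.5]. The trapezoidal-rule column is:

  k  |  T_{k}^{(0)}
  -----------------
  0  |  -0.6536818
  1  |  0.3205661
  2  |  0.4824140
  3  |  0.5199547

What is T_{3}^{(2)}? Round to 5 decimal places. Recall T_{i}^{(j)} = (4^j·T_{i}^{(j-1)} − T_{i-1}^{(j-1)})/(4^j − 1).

0.53221

Richardson extrapolation on the trapezoidal column (denominator 4−1=3):
T_{2}^{(1)} = 0.4824140 + (0.4824140 − 0.3205661)/3 = 0.5363633
T_{3}^{(1)} = 0.5199547 + (0.5199547 − 0.4824140)/3 = 0.5324683
T_{3}^{(2)} = (16·0.5324683 − 0.5363633) / 15 = 0.5322086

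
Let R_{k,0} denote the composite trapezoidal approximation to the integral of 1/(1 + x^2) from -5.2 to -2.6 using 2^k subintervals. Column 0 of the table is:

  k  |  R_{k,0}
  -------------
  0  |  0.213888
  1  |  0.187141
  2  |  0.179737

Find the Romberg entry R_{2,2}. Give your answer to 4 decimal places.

0.1772

R_{1,1} = 0.187141 + (0.187141 − 0.213888)/3 = 0.178225
R_{2,1} = 0.179737 + (0.179737 − 0.187141)/3 = 0.177269
R_{2,2} = 0.177269 + (0.177269 − 0.178225)/15 = 0.177205
(Column j=1 coincides with Simpson's rule on the same nodes.)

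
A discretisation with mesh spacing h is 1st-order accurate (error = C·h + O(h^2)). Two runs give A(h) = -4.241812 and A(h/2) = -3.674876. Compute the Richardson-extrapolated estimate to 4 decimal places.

-3.1079

Extrapolated value = (2·A(h/2) − A(h)) / (2 − 1)
= (2·(-3.674876) − (-4.241812)) / 1
= -3.107940 / 1 = -3.107940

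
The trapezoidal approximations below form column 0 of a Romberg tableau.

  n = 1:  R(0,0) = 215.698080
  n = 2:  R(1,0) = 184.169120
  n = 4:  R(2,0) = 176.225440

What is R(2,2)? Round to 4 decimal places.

173.5721

Richardson extrapolation on the trapezoidal column (denominator 4−1=3):
R(1,1) = (4·184.169120 − 215.698080) / 3 = 173.659467
R(2,1) = (4·176.225440 − 184.169120) / 3 = 173.577547
R(2,2) = 173.577547 + (173.577547 − 173.659467)/15 = 173.572086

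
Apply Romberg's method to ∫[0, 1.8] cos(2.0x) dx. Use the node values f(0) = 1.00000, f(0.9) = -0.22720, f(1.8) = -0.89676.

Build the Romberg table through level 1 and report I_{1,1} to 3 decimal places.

I_{0,0} (trapezoid, 1 panel, h=1.8000): 0.09292
I_{1,0} (trapezoid, 2 panels, h=0.9000): -0.15802
I_{1,1} = -0.15802 + (-0.15802 − 0.09292)/3 = -0.24167

-0.242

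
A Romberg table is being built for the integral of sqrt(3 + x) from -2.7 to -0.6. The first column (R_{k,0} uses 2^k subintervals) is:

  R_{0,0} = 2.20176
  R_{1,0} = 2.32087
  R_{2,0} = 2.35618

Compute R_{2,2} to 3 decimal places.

Richardson extrapolation on the trapezoidal column (denominator 4−1=3):
R_{1,1} = 2.32087 + (2.32087 − 2.20176)/3 = 2.36057
R_{2,1} = (4·2.35618 − 2.32087) / 3 = 2.36795
R_{2,2} = 2.36795 + (2.36795 − 2.36057)/15 = 2.36844

2.368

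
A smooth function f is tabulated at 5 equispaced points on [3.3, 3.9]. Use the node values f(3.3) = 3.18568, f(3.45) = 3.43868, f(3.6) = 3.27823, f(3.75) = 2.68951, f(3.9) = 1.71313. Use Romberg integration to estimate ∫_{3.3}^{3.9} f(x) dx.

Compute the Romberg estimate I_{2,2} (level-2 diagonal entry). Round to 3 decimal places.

1.798

I_{0,0} (trapezoid, 1 panel, h=0.6000): 1.46964
I_{1,0} (trapezoid, 2 panels, h=0.3000): 1.71829
I_{2,0} (trapezoid, 4 panels, h=0.1500): 1.77837
I_{1,1} = 1.71829 + (1.71829 − 1.46964)/3 = 1.80117
I_{2,1} = 1.77837 + (1.77837 − 1.71829)/3 = 1.79840
I_{2,2} = 1.79840 + (1.79840 − 1.80117)/15 = 1.79822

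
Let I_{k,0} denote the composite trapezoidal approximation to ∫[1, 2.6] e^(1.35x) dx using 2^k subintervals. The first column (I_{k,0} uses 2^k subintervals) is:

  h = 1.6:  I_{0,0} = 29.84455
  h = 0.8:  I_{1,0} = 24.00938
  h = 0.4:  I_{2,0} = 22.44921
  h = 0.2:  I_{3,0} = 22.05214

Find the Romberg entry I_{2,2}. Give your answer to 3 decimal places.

21.920

Richardson extrapolation on the trapezoidal column (denominator 4−1=3):
I_{1,1} = (4·24.00938 − 29.84455) / 3 = 22.06432
I_{2,1} = 22.44921 + (22.44921 − 24.00938)/3 = 21.92915
I_{2,2} = (16·21.92915 − 22.06432) / 15 = 21.92014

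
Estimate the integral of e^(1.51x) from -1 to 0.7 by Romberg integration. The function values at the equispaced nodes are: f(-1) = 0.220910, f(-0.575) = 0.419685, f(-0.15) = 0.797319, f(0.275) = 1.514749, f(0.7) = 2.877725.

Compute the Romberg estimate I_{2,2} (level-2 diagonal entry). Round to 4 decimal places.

I_{0,0} (trapezoid, 1 panel, h=1.7000): 2.633840
I_{1,0} (trapezoid, 2 panels, h=0.8500): 1.994641
I_{2,0} (trapezoid, 4 panels, h=0.4250): 1.819455
I_{1,1} = 1.994641 + (1.994641 − 2.633840)/3 = 1.781575
I_{2,1} = 1.819455 + (1.819455 − 1.994641)/3 = 1.761060
I_{2,2} = 1.761060 + (1.761060 − 1.781575)/15 = 1.759692

1.7597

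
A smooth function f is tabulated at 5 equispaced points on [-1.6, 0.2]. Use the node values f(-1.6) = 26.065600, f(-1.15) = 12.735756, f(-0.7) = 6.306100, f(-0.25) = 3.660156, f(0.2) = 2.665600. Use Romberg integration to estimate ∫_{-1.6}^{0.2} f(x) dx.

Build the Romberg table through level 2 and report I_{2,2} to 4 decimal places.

I_{0,0} (trapezoid, 1 panel, h=1.8000): 25.858080
I_{1,0} (trapezoid, 2 panels, h=0.9000): 18.604530
I_{2,0} (trapezoid, 4 panels, h=0.4500): 16.680425
I_{1,1} = 18.604530 + (18.604530 − 25.858080)/3 = 16.186680
I_{2,1} = 16.680425 + (16.680425 − 18.604530)/3 = 16.039057
I_{2,2} = 16.039057 + (16.039057 − 16.186680)/15 = 16.029215

16.0292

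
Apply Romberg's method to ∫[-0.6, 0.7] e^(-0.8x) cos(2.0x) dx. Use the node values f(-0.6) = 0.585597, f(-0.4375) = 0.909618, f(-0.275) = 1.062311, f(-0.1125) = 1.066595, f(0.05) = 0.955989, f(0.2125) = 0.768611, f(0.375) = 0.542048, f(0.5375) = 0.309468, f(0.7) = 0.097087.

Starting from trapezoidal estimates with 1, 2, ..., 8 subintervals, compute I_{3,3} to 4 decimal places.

0.9761

I_{0,0} (trapezoid, 1 panel, h=1.3000): 0.443745
I_{1,0} (trapezoid, 2 panels, h=0.6500): 0.843265
I_{2,0} (trapezoid, 4 panels, h=0.3250): 0.943049
I_{3,0} (trapezoid, 8 panels, h=0.1625): 0.967847
I_{1,1} = 0.843265 + (0.843265 − 0.443745)/3 = 0.976438
I_{2,1} = 0.943049 + (0.943049 − 0.843265)/3 = 0.976310
I_{3,1} = 0.967847 + (0.967847 − 0.943049)/3 = 0.976113
I_{2,2} = 0.976310 + (0.976310 − 0.976438)/15 = 0.976301
I_{3,2} = 0.976113 + (0.976113 − 0.976310)/15 = 0.976100
I_{3,3} = 0.976100 + (0.976100 − 0.976301)/63 = 0.976097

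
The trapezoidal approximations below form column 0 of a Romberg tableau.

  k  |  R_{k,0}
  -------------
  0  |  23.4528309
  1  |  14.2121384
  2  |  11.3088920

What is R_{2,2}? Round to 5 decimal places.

10.28843

Richardson extrapolation on the trapezoidal column (denominator 4−1=3):
R_{1,1} = 14.2121384 + (14.2121384 − 23.4528309)/3 = 11.1319076
R_{2,1} = 11.3088920 + (11.3088920 − 14.2121384)/3 = 10.3411432
R_{2,2} = 10.3411432 + (10.3411432 − 11.1319076)/15 = 10.2884256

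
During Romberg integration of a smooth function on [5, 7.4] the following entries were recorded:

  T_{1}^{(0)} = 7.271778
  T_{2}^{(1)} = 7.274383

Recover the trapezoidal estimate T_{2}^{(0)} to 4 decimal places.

From T_{2}^{(1)} = (4·T_{2}^{(0)} − T_{1}^{(0)})/3, solve for T_{2}^{(0)}:
4·T_{2}^{(0)} = 3·7.274383 + 7.271778 = 29.094927
T_{2}^{(0)} = 7.273732

7.2737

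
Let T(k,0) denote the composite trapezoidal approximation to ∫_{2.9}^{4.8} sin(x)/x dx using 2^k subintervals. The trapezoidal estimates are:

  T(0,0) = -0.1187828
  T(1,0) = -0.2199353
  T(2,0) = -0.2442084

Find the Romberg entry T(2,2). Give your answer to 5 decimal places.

Richardson extrapolation on the trapezoidal column (denominator 4−1=3):
T(1,1) = (4·(-0.2199353) − (-0.1187828)) / 3 = -0.2536528
T(2,1) = -0.2442084 + (-0.2442084 − (-0.2199353))/3 = -0.2522994
T(2,2) = -0.2522994 + (-0.2522994 − (-0.2536528))/15 = -0.2522092
(Column j=1 coincides with Simpson's rule on the same nodes.)

-0.25221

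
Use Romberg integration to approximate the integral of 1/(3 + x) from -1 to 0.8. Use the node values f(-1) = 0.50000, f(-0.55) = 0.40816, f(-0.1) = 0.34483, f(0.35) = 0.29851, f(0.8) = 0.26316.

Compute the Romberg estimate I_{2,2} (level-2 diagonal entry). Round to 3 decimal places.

0.642

I_{0,0} (trapezoid, 1 panel, h=1.8000): 0.68684
I_{1,0} (trapezoid, 2 panels, h=0.9000): 0.65377
I_{2,0} (trapezoid, 4 panels, h=0.4500): 0.64489
I_{1,1} = 0.65377 + (0.65377 − 0.68684)/3 = 0.64275
I_{2,1} = 0.64489 + (0.64489 − 0.65377)/3 = 0.64193
I_{2,2} = 0.64193 + (0.64193 − 0.64275)/15 = 0.64188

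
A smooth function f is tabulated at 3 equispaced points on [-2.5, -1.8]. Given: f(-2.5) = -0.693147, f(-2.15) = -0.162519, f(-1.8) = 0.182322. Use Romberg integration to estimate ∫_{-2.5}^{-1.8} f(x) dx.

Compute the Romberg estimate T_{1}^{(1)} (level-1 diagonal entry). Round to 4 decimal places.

-0.1354

T_{0}^{(0)} (trapezoid, 1 panel, h=0.7000): -0.178789
T_{1}^{(0)} (trapezoid, 2 panels, h=0.3500): -0.146276
T_{1}^{(1)} = -0.146276 + (-0.146276 − (-0.178789))/3 = -0.135438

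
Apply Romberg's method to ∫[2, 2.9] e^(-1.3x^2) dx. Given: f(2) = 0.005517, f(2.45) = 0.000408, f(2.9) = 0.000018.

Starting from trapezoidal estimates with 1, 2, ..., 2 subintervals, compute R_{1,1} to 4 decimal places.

R_{0,0} (trapezoid, 1 panel, h=0.9000): 0.002491
R_{1,0} (trapezoid, 2 panels, h=0.4500): 0.001429
R_{1,1} = 0.001429 + (0.001429 − 0.002491)/3 = 0.001075

0.0011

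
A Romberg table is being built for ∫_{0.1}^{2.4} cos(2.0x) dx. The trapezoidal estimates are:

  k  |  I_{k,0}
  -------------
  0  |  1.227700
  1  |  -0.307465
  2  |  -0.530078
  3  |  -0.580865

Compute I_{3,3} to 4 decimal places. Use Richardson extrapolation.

-0.5975

Richardson extrapolation on the trapezoidal column (denominator 4−1=3):
I_{1,1} = (4·(-0.307465) − 1.227700) / 3 = -0.819187
I_{2,1} = (4·(-0.530078) − (-0.307465)) / 3 = -0.604282
I_{3,1} = -0.580865 + (-0.580865 − (-0.530078))/3 = -0.597794
I_{2,2} = -0.604282 + (-0.604282 − (-0.819187))/15 = -0.589955
I_{3,2} = -0.597794 + (-0.597794 − (-0.604282))/15 = -0.597361
I_{3,3} = -0.597361 + (-0.597361 − (-0.589955))/63 = -0.597479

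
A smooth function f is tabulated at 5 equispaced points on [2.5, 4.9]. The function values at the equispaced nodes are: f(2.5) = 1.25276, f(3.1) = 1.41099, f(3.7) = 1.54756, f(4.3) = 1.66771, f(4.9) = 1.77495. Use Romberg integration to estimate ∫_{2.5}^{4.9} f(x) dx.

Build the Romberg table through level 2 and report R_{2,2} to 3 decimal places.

R_{0,0} (trapezoid, 1 panel, h=2.4000): 3.63325
R_{1,0} (trapezoid, 2 panels, h=1.2000): 3.67370
R_{2,0} (trapezoid, 4 panels, h=0.6000): 3.68407
R_{1,1} = 3.67370 + (3.67370 − 3.63325)/3 = 3.68718
R_{2,1} = 3.68407 + (3.68407 − 3.67370)/3 = 3.68753
R_{2,2} = 3.68753 + (3.68753 − 3.68718)/15 = 3.68755

3.688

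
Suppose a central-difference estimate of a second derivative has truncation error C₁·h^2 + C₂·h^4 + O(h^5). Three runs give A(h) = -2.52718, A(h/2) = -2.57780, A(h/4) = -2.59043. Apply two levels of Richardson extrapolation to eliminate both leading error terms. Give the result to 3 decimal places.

-2.595

First eliminate the h^2 term (factor 2^2 = 4):
  B₁ = (4·(-2.57780) − (-2.52718))/3 = -2.59467
  B₂ = (4·(-2.59043) − (-2.57780))/3 = -2.59464
Then eliminate the h^4 term (factor 2^4 = 16):
  (16·(-2.59464) − (-2.59467))/15 = -2.59464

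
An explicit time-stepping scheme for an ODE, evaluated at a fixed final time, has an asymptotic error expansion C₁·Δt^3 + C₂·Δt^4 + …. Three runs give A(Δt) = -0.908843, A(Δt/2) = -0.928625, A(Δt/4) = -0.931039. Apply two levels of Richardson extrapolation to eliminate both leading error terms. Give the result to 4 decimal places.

First eliminate the Δt^3 term (factor 2^3 = 8):
  B₁ = (8·(-0.928625) − (-0.908843))/7 = -0.931451
  B₂ = (8·(-0.931039) − (-0.928625))/7 = -0.931384
Then eliminate the Δt^4 term (factor 2^4 = 16):
  (16·(-0.931384) − (-0.931451))/15 = -0.931380

-0.9314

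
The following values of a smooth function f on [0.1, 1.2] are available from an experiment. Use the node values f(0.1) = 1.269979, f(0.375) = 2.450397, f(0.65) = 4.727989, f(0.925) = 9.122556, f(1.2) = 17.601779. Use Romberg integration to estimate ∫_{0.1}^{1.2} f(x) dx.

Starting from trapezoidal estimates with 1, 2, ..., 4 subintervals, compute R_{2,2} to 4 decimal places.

6.8343

R_{0,0} (trapezoid, 1 panel, h=1.1000): 10.379467
R_{1,0} (trapezoid, 2 panels, h=0.5500): 7.790127
R_{2,0} (trapezoid, 4 panels, h=0.2750): 7.077626
R_{1,1} = 7.790127 + (7.790127 − 10.379467)/3 = 6.927014
R_{2,1} = 7.077626 + (7.077626 − 7.790127)/3 = 6.840126
R_{2,2} = 6.840126 + (6.840126 − 6.927014)/15 = 6.834333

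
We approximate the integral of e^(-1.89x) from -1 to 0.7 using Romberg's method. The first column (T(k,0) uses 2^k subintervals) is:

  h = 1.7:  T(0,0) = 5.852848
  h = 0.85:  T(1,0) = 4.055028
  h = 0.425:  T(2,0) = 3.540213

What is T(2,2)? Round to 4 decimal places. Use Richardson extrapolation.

Richardson extrapolation on the trapezoidal column (denominator 4−1=3):
T(1,1) = (4·4.055028 − 5.852848) / 3 = 3.455755
T(2,1) = (4·3.540213 − 4.055028) / 3 = 3.368608
T(2,2) = (16·3.368608 − 3.455755) / 15 = 3.362798

3.3628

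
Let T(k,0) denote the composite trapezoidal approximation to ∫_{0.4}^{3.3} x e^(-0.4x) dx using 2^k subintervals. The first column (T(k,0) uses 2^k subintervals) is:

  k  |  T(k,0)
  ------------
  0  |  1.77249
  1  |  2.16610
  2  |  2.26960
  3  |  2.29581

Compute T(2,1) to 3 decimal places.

Richardson extrapolation on the trapezoidal column (denominator 4−1=3):
T(2,1) = 2.26960 + (2.26960 − 2.16610)/3 = 2.30410

2.304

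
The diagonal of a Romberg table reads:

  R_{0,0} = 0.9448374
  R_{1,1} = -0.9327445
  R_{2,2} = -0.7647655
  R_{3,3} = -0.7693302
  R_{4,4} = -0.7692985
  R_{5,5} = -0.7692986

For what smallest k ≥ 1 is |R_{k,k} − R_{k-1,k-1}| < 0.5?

|R_{1,1} − R_{0,0}| = 1.8775819 ≥ 0.5
|R_{2,2} − R_{1,1}| = 0.1679790 < 0.5

k = 2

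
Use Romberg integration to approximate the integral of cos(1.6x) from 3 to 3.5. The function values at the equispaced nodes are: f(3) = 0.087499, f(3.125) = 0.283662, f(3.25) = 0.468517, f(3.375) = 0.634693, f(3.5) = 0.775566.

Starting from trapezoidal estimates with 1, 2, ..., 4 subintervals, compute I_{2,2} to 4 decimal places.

0.2281

I_{0,0} (trapezoid, 1 panel, h=0.5000): 0.215766
I_{1,0} (trapezoid, 2 panels, h=0.2500): 0.225012
I_{2,0} (trapezoid, 4 panels, h=0.1250): 0.227301
I_{1,1} = 0.225012 + (0.225012 − 0.215766)/3 = 0.228094
I_{2,1} = 0.227301 + (0.227301 − 0.225012)/3 = 0.228064
I_{2,2} = 0.228064 + (0.228064 − 0.228094)/15 = 0.228062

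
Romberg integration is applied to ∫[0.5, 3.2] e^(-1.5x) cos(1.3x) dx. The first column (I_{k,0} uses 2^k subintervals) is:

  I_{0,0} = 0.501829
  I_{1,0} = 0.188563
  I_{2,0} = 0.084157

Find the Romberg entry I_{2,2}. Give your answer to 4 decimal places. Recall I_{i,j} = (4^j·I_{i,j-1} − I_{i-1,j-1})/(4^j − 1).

0.0470

Richardson extrapolation on the trapezoidal column (denominator 4−1=3):
I_{1,1} = (4·0.188563 − 0.501829) / 3 = 0.084141
I_{2,1} = (4·0.084157 − 0.188563) / 3 = 0.049355
I_{2,2} = 0.049355 + (0.049355 − 0.084141)/15 = 0.047036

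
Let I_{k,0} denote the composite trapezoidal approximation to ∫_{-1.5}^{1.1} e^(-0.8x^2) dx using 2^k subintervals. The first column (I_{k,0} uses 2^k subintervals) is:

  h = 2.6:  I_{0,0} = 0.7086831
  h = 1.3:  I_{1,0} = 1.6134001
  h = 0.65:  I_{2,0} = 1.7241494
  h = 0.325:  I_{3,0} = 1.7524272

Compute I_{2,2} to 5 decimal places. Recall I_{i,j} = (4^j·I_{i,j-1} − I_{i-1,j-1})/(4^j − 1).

Richardson extrapolation on the trapezoidal column (denominator 4−1=3):
I_{1,1} = (4·1.6134001 − 0.7086831) / 3 = 1.9149724
I_{2,1} = 1.7241494 + (1.7241494 − 1.6134001)/3 = 1.7610658
I_{2,2} = 1.7610658 + (1.7610658 − 1.9149724)/15 = 1.7508054

1.75081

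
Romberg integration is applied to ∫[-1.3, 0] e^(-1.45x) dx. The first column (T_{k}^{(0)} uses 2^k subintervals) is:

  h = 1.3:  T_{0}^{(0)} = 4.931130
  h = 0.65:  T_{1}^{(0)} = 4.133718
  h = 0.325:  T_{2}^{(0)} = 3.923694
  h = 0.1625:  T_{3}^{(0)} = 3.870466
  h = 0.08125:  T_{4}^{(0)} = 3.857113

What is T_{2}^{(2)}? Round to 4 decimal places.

Richardson extrapolation on the trapezoidal column (denominator 4−1=3):
T_{1}^{(1)} = (4·4.133718 − 4.931130) / 3 = 3.867914
T_{2}^{(1)} = 3.923694 + (3.923694 − 4.133718)/3 = 3.853686
T_{2}^{(2)} = (16·3.853686 − 3.867914) / 15 = 3.852737

3.8527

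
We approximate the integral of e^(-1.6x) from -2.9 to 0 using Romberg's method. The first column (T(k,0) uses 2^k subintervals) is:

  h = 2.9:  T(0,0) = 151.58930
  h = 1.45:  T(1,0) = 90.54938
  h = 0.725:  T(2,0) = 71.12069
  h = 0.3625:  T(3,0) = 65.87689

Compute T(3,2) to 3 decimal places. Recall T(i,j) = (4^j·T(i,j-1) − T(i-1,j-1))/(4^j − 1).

64.095

Richardson extrapolation on the trapezoidal column (denominator 4−1=3):
T(2,1) = (4·71.12069 − 90.54938) / 3 = 64.64446
T(3,1) = (4·65.87689 − 71.12069) / 3 = 64.12896
T(3,2) = 64.12896 + (64.12896 − 64.64446)/15 = 64.09459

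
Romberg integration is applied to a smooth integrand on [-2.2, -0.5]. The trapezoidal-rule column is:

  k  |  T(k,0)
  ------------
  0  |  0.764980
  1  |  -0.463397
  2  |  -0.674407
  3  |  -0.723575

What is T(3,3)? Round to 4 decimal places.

-0.7397

T(1,1) = (4·(-0.463397) − 0.764980) / 3 = -0.872856
T(2,1) = -0.674407 + (-0.674407 − (-0.463397))/3 = -0.744744
T(3,1) = (4·(-0.723575) − (-0.674407)) / 3 = -0.739964
T(2,2) = (16·(-0.744744) − (-0.872856)) / 15 = -0.736203
T(3,2) = (16·(-0.739964) − (-0.744744)) / 15 = -0.739645
T(3,3) = -0.739645 + (-0.739645 − (-0.736203))/63 = -0.739700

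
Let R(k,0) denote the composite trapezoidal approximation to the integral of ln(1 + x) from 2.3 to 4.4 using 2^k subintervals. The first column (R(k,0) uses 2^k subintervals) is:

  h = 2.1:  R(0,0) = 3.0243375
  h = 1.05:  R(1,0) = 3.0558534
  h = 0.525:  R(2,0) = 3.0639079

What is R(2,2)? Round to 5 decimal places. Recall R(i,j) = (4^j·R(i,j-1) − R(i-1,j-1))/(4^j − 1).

R(1,1) = (4·3.0558534 − 3.0243375) / 3 = 3.0663587
R(2,1) = (4·3.0639079 − 3.0558534) / 3 = 3.0665927
R(2,2) = 3.0665927 + (3.0665927 − 3.0663587)/15 = 3.0666083
(Column j=1 coincides with Simpson's rule on the same nodes.)

3.06661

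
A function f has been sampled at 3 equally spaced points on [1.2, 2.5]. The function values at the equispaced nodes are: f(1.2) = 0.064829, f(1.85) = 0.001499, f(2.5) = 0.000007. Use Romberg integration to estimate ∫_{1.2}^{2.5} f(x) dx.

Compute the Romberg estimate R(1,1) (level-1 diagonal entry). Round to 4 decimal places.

R(0,0) (trapezoid, 1 panel, h=1.3000): 0.042143
R(1,0) (trapezoid, 2 panels, h=0.6500): 0.022046
R(1,1) = 0.022046 + (0.022046 − 0.042143)/3 = 0.015347

0.0153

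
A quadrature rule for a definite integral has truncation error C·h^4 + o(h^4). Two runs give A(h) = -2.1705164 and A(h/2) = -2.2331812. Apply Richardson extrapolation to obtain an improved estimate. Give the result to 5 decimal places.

-2.23736

The leading error scales as h^4; refining by a factor of 2 reduces it by 2^4 = 16.
Extrapolated value = (16·A(h/2) − A(h)) / (16 − 1)
= (16·(-2.2331812) − (-2.1705164)) / 15
= -33.5603828 / 15 = -2.2373589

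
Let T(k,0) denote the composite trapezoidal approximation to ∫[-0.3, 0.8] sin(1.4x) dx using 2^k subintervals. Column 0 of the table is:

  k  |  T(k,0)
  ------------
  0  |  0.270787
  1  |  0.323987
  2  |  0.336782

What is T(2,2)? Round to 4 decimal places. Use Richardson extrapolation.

0.3410

Richardson extrapolation on the trapezoidal column (denominator 4−1=3):
T(1,1) = 0.323987 + (0.323987 − 0.270787)/3 = 0.341720
T(2,1) = 0.336782 + (0.336782 − 0.323987)/3 = 0.341047
T(2,2) = (16·0.341047 − 0.341720) / 15 = 0.341002
(Column j=1 coincides with Simpson's rule on the same nodes.)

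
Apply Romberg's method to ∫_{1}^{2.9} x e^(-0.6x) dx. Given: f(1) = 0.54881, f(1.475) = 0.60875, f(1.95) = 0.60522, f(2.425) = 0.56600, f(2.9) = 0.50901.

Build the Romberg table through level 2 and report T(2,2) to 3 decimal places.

T(0,0) (trapezoid, 1 panel, h=1.9000): 1.00493
T(1,0) (trapezoid, 2 panels, h=0.9500): 1.07742
T(2,0) (trapezoid, 4 panels, h=0.4750): 1.09672
T(1,1) = 1.07742 + (1.07742 − 1.00493)/3 = 1.10158
T(2,1) = 1.09672 + (1.09672 − 1.07742)/3 = 1.10315
T(2,2) = 1.10315 + (1.10315 − 1.10158)/15 = 1.10325

1.103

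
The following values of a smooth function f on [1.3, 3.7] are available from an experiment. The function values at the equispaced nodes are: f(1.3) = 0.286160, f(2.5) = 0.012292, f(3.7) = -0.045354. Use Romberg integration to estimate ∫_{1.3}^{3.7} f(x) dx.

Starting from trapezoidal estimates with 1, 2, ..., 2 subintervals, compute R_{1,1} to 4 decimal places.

R_{0,0} (trapezoid, 1 panel, h=2.4000): 0.288967
R_{1,0} (trapezoid, 2 panels, h=1.2000): 0.159234
R_{1,1} = 0.159234 + (0.159234 − 0.288967)/3 = 0.115990

0.1160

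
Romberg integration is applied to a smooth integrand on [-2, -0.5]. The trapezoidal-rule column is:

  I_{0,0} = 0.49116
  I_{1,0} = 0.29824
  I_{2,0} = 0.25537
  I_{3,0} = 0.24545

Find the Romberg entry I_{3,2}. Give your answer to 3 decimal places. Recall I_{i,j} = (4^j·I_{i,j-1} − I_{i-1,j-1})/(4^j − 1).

0.242

Richardson extrapolation on the trapezoidal column (denominator 4−1=3):
I_{2,1} = 0.25537 + (0.25537 − 0.29824)/3 = 0.24108
I_{3,1} = (4·0.24545 − 0.25537) / 3 = 0.24214
I_{3,2} = 0.24214 + (0.24214 − 0.24108)/15 = 0.24221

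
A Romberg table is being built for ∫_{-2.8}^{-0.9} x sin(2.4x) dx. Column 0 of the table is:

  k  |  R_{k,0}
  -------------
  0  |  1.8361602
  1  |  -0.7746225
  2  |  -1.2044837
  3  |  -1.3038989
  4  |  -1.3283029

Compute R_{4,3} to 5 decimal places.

Richardson extrapolation on the trapezoidal column (denominator 4−1=3):
R_{2,1} = -1.2044837 + (-1.2044837 − (-0.7746225))/3 = -1.3477708
R_{3,1} = -1.3038989 + (-1.3038989 − (-1.2044837))/3 = -1.3370373
R_{4,1} = -1.3283029 + (-1.3283029 − (-1.3038989))/3 = -1.3364376
R_{3,2} = -1.3370373 + (-1.3370373 − (-1.3477708))/15 = -1.3363217
R_{4,2} = -1.3364376 + (-1.3364376 − (-1.3370373))/15 = -1.3363976
R_{4,3} = -1.3363976 + (-1.3363976 − (-1.3363217))/63 = -1.3363988
(Column j=1 coincides with Simpson's rule on the same nodes.)

-1.33640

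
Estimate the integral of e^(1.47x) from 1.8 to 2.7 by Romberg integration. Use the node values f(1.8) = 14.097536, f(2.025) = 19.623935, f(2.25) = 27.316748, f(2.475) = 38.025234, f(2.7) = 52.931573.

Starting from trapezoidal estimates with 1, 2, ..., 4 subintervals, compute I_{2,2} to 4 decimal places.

I_{0,0} (trapezoid, 1 panel, h=0.9000): 30.163099
I_{1,0} (trapezoid, 2 panels, h=0.4500): 27.374086
I_{2,0} (trapezoid, 4 panels, h=0.2250): 26.658106
I_{1,1} = 27.374086 + (27.374086 − 30.163099)/3 = 26.444415
I_{2,1} = 26.658106 + (26.658106 − 27.374086)/3 = 26.419446
I_{2,2} = 26.419446 + (26.419446 − 26.444415)/15 = 26.417781

26.4178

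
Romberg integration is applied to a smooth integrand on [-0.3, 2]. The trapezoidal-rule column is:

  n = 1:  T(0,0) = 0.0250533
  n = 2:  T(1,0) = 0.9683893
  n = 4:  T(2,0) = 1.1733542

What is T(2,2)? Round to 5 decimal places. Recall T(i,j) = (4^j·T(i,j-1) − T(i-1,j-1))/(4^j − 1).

1.23893

T(1,1) = (4·0.9683893 − 0.0250533) / 3 = 1.2828346
T(2,1) = 1.1733542 + (1.1733542 − 0.9683893)/3 = 1.2416758
T(2,2) = (16·1.2416758 − 1.2828346) / 15 = 1.2389319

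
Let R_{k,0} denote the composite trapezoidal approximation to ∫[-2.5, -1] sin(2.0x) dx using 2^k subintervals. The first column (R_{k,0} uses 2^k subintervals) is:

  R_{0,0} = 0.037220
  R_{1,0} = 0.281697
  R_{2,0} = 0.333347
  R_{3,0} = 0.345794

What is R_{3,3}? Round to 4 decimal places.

0.3499

Richardson extrapolation on the trapezoidal column (denominator 4−1=3):
R_{1,1} = 0.281697 + (0.281697 − 0.037220)/3 = 0.363189
R_{2,1} = 0.333347 + (0.333347 − 0.281697)/3 = 0.350564
R_{3,1} = (4·0.345794 − 0.333347) / 3 = 0.349943
R_{2,2} = (16·0.350564 − 0.363189) / 15 = 0.349722
R_{3,2} = (16·0.349943 − 0.350564) / 15 = 0.349902
R_{3,3} = (64·0.349902 − 0.349722) / 63 = 0.349905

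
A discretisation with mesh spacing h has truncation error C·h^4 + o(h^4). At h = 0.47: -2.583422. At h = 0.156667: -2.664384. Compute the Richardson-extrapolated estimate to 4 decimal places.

-2.6654

The leading error scales as h^4; refining by a factor of 3 reduces it by 3^4 = 81.
Extrapolated value = (81·A(h/3) − A(h)) / (81 − 1)
= (81·(-2.664384) − (-2.583422)) / 80
= -213.231682 / 80 = -2.665396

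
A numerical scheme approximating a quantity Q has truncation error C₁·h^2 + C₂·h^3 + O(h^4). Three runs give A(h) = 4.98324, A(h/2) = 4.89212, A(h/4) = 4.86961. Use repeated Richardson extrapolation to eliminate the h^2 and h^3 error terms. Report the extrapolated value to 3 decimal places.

First eliminate the h^2 term (factor 2^2 = 4):
  B₁ = (4·4.89212 − 4.98324)/3 = 4.86175
  B₂ = (4·4.86961 − 4.89212)/3 = 4.86211
Then eliminate the h^3 term (factor 2^3 = 8):
  (8·4.86211 − 4.86175)/7 = 4.86216

4.862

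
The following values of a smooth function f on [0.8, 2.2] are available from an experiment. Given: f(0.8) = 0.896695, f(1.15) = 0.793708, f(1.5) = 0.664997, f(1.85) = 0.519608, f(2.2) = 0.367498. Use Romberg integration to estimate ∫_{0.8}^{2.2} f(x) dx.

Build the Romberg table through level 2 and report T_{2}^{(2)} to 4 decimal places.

T_{0}^{(0)} (trapezoid, 1 panel, h=1.4000): 0.884935
T_{1}^{(0)} (trapezoid, 2 panels, h=0.7000): 0.907965
T_{2}^{(0)} (trapezoid, 4 panels, h=0.3500): 0.913643
T_{1}^{(1)} = 0.907965 + (0.907965 − 0.884935)/3 = 0.915642
T_{2}^{(1)} = 0.913643 + (0.913643 − 0.907965)/3 = 0.915536
T_{2}^{(2)} = 0.915536 + (0.915536 − 0.915642)/15 = 0.915529

0.9155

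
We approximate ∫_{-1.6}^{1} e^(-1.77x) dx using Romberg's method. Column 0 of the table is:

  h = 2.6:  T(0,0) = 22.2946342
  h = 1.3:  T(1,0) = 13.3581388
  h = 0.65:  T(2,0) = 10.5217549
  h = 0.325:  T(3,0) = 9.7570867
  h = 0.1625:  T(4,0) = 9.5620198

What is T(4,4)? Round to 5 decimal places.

9.49664

Richardson extrapolation on the trapezoidal column (denominator 4−1=3):
T(1,1) = (4·13.3581388 − 22.2946342) / 3 = 10.3793070
T(2,1) = (4·10.5217549 − 13.3581388) / 3 = 9.5762936
T(3,1) = 9.7570867 + (9.7570867 − 10.5217549)/3 = 9.5021973
T(4,1) = 9.5620198 + (9.5620198 − 9.7570867)/3 = 9.4969975
T(2,2) = (16·9.5762936 − 10.3793070) / 15 = 9.5227594
T(3,2) = 9.5021973 + (9.5021973 − 9.5762936)/15 = 9.4972575
T(4,2) = 9.4969975 + (9.4969975 − 9.5021973)/15 = 9.4966508
T(3,3) = (64·9.4972575 − 9.5227594) / 63 = 9.4968527
T(4,3) = (64·9.4966508 − 9.4972575) / 63 = 9.4966412
T(4,4) = 9.4966412 + (9.4966412 − 9.4968527)/255 = 9.4966404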